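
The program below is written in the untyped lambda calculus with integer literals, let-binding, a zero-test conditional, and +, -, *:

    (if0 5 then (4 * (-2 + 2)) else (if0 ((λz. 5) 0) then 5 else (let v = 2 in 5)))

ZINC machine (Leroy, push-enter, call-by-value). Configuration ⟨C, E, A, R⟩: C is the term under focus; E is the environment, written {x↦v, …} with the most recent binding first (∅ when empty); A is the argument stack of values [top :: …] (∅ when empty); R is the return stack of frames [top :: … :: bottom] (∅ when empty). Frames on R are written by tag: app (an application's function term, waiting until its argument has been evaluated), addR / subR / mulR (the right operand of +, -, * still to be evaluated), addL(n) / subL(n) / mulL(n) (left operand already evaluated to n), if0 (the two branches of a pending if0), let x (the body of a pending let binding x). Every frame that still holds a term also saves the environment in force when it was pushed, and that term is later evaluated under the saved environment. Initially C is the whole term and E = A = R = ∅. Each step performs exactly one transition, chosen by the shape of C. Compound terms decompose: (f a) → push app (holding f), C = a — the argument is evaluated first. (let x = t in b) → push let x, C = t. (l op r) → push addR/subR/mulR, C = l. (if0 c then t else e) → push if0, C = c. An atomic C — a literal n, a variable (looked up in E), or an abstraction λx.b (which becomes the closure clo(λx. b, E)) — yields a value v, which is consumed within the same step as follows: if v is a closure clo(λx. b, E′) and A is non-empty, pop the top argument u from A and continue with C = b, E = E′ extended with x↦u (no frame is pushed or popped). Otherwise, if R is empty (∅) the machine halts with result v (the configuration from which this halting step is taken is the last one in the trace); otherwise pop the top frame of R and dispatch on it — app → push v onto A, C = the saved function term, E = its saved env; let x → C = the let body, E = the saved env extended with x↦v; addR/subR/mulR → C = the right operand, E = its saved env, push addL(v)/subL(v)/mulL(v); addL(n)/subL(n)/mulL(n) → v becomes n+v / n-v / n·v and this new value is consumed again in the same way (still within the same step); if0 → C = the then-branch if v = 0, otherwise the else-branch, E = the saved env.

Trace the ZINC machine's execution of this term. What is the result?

step 0: <C=(if0 5 then (4 * (-2 + 2)) else (if0 ((λz. 5) 0) then 5 else (let v = 2 in 5))), E=∅, A=∅, R=∅>
step 1: <C=5, E=∅, A=∅, R=[if0]>
step 2: <C=(if0 ((λz. 5) 0) then 5 else (let v = 2 in 5)), E=∅, A=∅, R=∅>
step 3: <C=((λz. 5) 0), E=∅, A=∅, R=[if0]>
step 4: <C=0, E=∅, A=∅, R=[app :: if0]>
step 5: <C=(λz. 5), E=∅, A=[0], R=[if0]>
step 6: <C=5, E={z↦0}, A=∅, R=[if0]>
step 7: <C=(let v = 2 in 5), E=∅, A=∅, R=∅>
step 8: <C=2, E=∅, A=∅, R=[let v]>
step 9: <C=5, E={v↦2}, A=∅, R=∅>
→ final value 5

Answer: 5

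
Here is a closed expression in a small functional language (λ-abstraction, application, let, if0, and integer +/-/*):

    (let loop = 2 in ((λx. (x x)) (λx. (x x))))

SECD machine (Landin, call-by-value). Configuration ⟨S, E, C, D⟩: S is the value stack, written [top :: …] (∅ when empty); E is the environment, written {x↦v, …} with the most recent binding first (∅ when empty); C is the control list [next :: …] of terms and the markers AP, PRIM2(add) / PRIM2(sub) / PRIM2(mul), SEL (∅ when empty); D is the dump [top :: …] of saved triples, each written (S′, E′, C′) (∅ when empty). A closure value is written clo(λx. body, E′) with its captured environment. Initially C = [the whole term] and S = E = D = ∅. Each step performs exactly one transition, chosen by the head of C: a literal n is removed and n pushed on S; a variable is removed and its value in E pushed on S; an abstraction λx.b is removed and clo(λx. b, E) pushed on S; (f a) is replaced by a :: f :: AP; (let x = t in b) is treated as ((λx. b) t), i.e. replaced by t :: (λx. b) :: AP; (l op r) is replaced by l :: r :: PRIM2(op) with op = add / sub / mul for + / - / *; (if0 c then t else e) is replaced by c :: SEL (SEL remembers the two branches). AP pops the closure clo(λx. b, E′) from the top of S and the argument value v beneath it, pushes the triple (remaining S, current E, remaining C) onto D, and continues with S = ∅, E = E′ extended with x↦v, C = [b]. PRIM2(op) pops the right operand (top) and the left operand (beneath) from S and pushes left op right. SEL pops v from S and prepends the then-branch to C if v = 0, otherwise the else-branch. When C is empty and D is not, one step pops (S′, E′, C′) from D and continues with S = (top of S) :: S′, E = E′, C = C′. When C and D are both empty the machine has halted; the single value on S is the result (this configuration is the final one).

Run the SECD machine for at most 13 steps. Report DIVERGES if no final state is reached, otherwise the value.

step 0: <S=∅, E=∅, C=[(let loop = 2 in ((λx. (x x)) (λx. (x x))))], D=∅>
step 1: <S=∅, E=∅, C=[2 :: (λloop. ((λx. (x x)) (λx. (x x)))) :: AP], D=∅>
step 2: <S=[2], E=∅, C=[(λloop. ((λx. (x x)) (λx. (x x)))) :: AP], D=∅>
step 3: <S=[clo(λloop. ((λx. (x x)) (λx. (x x))), ∅) :: 2], E=∅, C=[AP], D=∅>
step 4: <S=∅, E={loop↦2}, C=[((λx. (x x)) (λx. (x x)))], D=[(∅, ∅, ∅)]>
step 5: <S=∅, E={loop↦2}, C=[(λx. (x x)) :: (λx. (x x)) :: AP], D=[(∅, ∅, ∅)]>
step 6: <S=[clo(λx. (x x), {loop↦2})], E={loop↦2}, C=[(λx. (x x)) :: AP], D=[(∅, ∅, ∅)]>
step 7: <S=[clo(λx. (x x), {loop↦2}) :: clo(λx. (x x), {loop↦2})], E={loop↦2}, C=[AP], D=[(∅, ∅, ∅)]>
step 8: <S=∅, E={x↦clo(λx. (x x), {loop↦2}), loop↦2}, C=[(x x)], D=[(∅, {loop↦2}, ∅) :: (∅, ∅, ∅)]>
step 9: <S=∅, E={x↦clo(λx. (x x), {loop↦2}), loop↦2}, C=[x :: x :: AP], D=[(∅, {loop↦2}, ∅) :: (∅, ∅, ∅)]>
step 10: <S=[clo(λx. (x x), {loop↦2})], E={x↦clo(λx. (x x), {loop↦2}), loop↦2}, C=[x :: AP], D=[(∅, {loop↦2}, ∅) :: (∅, ∅, ∅)]>
step 11: <S=[clo(λx. (x x), {loop↦2}) :: clo(λx. (x x), {loop↦2})], E={x↦clo(λx. (x x), {loop↦2}), loop↦2}, C=[AP], D=[(∅, {loop↦2}, ∅) :: (∅, ∅, ∅)]>
step 12: <S=∅, E={x↦clo(λx. (x x), {loop↦2}), loop↦2}, C=[(x x)], D=[(∅, {x↦clo(λx. (x x), {loop↦2}), loop↦2}, ∅) :: (∅, {loop↦2}, ∅) :: (∅, ∅, ∅)]>
step 13: <S=∅, E={x↦clo(λx. (x x), {loop↦2}), loop↦2}, C=[x :: x :: AP], D=[(∅, {x↦clo(λx. (x x), {loop↦2}), loop↦2}, ∅) :: (∅, {loop↦2}, ∅) :: (∅, ∅, ∅)]>
→ 13 transitions taken and the configuration is still not final: no result within 13 steps

Answer: DIVERGES (no final state within 13 steps)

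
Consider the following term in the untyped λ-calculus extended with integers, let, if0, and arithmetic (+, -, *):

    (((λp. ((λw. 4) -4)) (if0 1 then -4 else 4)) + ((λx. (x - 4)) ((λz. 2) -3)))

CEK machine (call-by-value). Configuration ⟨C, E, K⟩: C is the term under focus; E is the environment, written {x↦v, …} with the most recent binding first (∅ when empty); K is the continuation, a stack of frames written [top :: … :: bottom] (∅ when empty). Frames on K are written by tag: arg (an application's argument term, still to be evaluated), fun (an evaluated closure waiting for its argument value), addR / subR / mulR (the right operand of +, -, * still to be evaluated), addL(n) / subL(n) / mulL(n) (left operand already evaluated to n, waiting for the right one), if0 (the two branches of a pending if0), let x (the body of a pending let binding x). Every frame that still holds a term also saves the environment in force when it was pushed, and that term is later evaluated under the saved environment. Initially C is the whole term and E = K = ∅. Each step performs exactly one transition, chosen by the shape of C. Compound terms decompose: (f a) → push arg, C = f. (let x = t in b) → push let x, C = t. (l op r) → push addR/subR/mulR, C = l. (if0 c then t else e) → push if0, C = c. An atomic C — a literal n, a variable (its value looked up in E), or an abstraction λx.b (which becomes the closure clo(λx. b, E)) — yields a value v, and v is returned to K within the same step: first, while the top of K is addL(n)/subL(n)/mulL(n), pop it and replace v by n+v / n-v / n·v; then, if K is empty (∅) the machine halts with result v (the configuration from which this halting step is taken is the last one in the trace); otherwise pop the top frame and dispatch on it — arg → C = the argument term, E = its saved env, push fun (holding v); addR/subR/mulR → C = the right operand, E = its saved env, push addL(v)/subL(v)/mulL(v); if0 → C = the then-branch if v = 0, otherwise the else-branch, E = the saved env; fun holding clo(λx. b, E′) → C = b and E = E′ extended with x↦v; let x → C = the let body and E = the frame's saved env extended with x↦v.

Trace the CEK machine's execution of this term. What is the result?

Answer: 2

Derivation:
0. <C=(((λp. ((λw. 4) -4)) (if0 1 then -4 else 4)) + ((λx. (x - 4)) ((λz. 2) -3))), E=∅, K=∅>
1. <C=((λp. ((λw. 4) -4)) (if0 1 then -4 else 4)), E=∅, K=[addR]>
2. <C=(λp. ((λw. 4) -4)), E=∅, K=[arg :: addR]>
3. <C=(if0 1 then -4 else 4), E=∅, K=[fun :: addR]>
4. <C=1, E=∅, K=[if0 :: fun :: addR]>
5. <C=4, E=∅, K=[fun :: addR]>
6. <C=((λw. 4) -4), E={p↦4}, K=[addR]>
7. <C=(λw. 4), E={p↦4}, K=[arg :: addR]>
8. <C=-4, E={p↦4}, K=[fun :: addR]>
9. <C=4, E={w↦-4, p↦4}, K=[addR]>
10. <C=((λx. (x - 4)) ((λz. 2) -3)), E=∅, K=[addL(4)]>
11. <C=(λx. (x - 4)), E=∅, K=[arg :: addL(4)]>
12. <C=((λz. 2) -3), E=∅, K=[fun :: addL(4)]>
13. <C=(λz. 2), E=∅, K=[arg :: fun :: addL(4)]>
14. <C=-3, E=∅, K=[fun :: fun :: addL(4)]>
15. <C=2, E={z↦-3}, K=[fun :: addL(4)]>
16. <C=(x - 4), E={x↦2}, K=[addL(4)]>
17. <C=x, E={x↦2}, K=[subR :: addL(4)]>
18. <C=4, E={x↦2}, K=[subL(2) :: addL(4)]>
→ final value 2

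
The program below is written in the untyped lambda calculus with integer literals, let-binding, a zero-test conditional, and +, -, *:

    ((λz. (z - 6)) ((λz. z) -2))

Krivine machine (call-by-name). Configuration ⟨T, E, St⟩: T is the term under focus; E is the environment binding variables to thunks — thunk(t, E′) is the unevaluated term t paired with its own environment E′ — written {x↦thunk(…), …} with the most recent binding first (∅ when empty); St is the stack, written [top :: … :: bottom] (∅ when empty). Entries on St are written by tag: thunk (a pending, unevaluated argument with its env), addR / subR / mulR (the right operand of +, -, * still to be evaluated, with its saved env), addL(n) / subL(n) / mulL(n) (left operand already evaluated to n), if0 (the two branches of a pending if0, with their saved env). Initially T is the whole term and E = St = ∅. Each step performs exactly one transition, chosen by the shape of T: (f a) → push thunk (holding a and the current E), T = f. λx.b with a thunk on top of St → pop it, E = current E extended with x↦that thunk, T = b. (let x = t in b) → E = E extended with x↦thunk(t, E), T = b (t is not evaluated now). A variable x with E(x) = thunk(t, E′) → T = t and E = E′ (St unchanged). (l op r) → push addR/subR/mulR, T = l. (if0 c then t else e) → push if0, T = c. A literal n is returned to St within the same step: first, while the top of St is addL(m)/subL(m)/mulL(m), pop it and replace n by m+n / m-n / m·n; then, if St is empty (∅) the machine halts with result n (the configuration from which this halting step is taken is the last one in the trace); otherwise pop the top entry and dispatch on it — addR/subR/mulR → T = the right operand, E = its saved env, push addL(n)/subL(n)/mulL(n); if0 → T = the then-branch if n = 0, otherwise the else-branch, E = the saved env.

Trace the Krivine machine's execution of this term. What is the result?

Answer: -8

Derivation:
step 0: ⟨T=((λz. (z - 6)) ((λz. z) -2)); E=∅; St=∅⟩
step 1: ⟨T=(λz. (z - 6)); E=∅; St=[thunk]⟩
step 2: ⟨T=(z - 6); E={z↦thunk(((λz. z) -2), ∅)}; St=∅⟩
step 3: ⟨T=z; E={z↦thunk(((λz. z) -2), ∅)}; St=[subR]⟩
step 4: ⟨T=((λz. z) -2); E=∅; St=[subR]⟩
step 5: ⟨T=(λz. z); E=∅; St=[thunk :: subR]⟩
step 6: ⟨T=z; E={z↦thunk(-2, ∅)}; St=[subR]⟩
step 7: ⟨T=-2; E=∅; St=[subR]⟩
step 8: ⟨T=6; E={z↦thunk(((λz. z) -2), ∅)}; St=[subL(-2)]⟩
→ final value -8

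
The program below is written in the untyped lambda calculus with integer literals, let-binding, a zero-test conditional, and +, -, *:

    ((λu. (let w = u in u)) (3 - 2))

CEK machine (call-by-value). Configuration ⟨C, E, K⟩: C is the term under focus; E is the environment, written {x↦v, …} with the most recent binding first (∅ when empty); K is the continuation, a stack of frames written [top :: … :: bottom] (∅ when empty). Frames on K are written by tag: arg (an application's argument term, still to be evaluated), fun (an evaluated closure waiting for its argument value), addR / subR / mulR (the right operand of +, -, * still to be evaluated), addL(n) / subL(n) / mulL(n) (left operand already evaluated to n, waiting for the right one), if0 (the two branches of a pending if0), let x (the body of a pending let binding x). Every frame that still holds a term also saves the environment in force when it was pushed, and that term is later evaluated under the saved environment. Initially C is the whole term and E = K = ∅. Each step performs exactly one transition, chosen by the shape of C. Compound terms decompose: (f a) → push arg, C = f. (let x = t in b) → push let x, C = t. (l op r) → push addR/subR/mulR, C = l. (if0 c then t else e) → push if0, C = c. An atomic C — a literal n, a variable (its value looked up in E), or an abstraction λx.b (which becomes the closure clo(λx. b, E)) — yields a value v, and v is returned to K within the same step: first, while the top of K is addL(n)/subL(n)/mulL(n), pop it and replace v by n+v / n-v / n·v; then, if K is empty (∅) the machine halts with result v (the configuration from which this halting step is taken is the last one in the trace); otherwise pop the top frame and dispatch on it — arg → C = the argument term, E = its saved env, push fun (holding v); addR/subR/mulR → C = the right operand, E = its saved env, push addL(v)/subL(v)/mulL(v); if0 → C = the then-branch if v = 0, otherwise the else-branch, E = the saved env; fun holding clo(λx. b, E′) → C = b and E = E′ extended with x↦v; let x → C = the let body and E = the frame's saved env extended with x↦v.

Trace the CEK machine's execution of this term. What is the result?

Answer: 1

Machine steps:
[0] <C=((λu. (let w = u in u)) (3 - 2)), E=∅, K=∅>
[1] <C=(λu. (let w = u in u)), E=∅, K=[arg]>
[2] <C=(3 - 2), E=∅, K=[fun]>
[3] <C=3, E=∅, K=[subR :: fun]>
[4] <C=2, E=∅, K=[subL(3) :: fun]>
[5] <C=(let w = u in u), E={u↦1}, K=∅>
[6] <C=u, E={u↦1}, K=[let w]>
[7] <C=u, E={w↦1, u↦1}, K=∅>
→ final value 1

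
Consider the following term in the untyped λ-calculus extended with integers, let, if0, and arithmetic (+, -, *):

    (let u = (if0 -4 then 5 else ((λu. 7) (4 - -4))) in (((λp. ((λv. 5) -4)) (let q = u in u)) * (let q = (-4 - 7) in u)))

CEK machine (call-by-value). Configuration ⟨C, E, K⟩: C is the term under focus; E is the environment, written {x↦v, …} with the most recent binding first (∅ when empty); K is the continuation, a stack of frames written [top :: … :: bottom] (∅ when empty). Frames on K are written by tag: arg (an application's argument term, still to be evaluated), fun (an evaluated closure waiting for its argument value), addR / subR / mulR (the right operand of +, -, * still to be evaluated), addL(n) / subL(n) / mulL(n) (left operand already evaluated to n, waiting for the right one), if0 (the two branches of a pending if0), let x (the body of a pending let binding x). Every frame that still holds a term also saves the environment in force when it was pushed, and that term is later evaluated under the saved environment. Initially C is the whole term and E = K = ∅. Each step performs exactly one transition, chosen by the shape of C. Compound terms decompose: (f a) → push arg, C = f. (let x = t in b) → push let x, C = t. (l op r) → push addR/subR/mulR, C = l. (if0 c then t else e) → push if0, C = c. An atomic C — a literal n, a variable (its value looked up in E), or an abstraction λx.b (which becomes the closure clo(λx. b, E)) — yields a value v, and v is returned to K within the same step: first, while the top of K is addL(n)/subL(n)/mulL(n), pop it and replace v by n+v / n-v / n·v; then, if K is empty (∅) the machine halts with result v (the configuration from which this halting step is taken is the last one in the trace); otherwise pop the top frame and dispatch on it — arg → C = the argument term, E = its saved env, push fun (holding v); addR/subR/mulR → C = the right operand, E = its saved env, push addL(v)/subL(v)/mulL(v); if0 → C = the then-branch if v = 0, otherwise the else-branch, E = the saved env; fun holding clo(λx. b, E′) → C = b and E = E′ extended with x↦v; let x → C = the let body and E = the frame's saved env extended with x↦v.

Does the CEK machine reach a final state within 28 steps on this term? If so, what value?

t=0: [C=(let u = (if0 -4 then 5 else ((λu. 7) (4 - -4))) in (((λp. ((λv. 5) -4)) (let q = u in u)) * (let q = (-4 - 7) in u))) | E=∅ | K=∅]
t=1: [C=(if0 -4 then 5 else ((λu. 7) (4 - -4))) | E=∅ | K=[let u]]
t=2: [C=-4 | E=∅ | K=[if0 :: let u]]
t=3: [C=((λu. 7) (4 - -4)) | E=∅ | K=[let u]]
t=4: [C=(λu. 7) | E=∅ | K=[arg :: let u]]
t=5: [C=(4 - -4) | E=∅ | K=[fun :: let u]]
t=6: [C=4 | E=∅ | K=[subR :: fun :: let u]]
t=7: [C=-4 | E=∅ | K=[subL(4) :: fun :: let u]]
t=8: [C=7 | E={u↦8} | K=[let u]]
t=9: [C=(((λp. ((λv. 5) -4)) (let q = u in u)) * (let q = (-4 - 7) in u)) | E={u↦7} | K=∅]
t=10: [C=((λp. ((λv. 5) -4)) (let q = u in u)) | E={u↦7} | K=[mulR]]
t=11: [C=(λp. ((λv. 5) -4)) | E={u↦7} | K=[arg :: mulR]]
t=12: [C=(let q = u in u) | E={u↦7} | K=[fun :: mulR]]
t=13: [C=u | E={u↦7} | K=[let q :: fun :: mulR]]
t=14: [C=u | E={q↦7, u↦7} | K=[fun :: mulR]]
t=15: [C=((λv. 5) -4) | E={p↦7, u↦7} | K=[mulR]]
t=16: [C=(λv. 5) | E={p↦7, u↦7} | K=[arg :: mulR]]
t=17: [C=-4 | E={p↦7, u↦7} | K=[fun :: mulR]]
t=18: [C=5 | E={v↦-4, p↦7, u↦7} | K=[mulR]]
t=19: [C=(let q = (-4 - 7) in u) | E={u↦7} | K=[mulL(5)]]
t=20: [C=(-4 - 7) | E={u↦7} | K=[let q :: mulL(5)]]
t=21: [C=-4 | E={u↦7} | K=[subR :: let q :: mulL(5)]]
t=22: [C=7 | E={u↦7} | K=[subL(-4) :: let q :: mulL(5)]]
t=23: [C=u | E={q↦-11, u↦7} | K=[mulL(5)]]
→ final value 35

Answer: 35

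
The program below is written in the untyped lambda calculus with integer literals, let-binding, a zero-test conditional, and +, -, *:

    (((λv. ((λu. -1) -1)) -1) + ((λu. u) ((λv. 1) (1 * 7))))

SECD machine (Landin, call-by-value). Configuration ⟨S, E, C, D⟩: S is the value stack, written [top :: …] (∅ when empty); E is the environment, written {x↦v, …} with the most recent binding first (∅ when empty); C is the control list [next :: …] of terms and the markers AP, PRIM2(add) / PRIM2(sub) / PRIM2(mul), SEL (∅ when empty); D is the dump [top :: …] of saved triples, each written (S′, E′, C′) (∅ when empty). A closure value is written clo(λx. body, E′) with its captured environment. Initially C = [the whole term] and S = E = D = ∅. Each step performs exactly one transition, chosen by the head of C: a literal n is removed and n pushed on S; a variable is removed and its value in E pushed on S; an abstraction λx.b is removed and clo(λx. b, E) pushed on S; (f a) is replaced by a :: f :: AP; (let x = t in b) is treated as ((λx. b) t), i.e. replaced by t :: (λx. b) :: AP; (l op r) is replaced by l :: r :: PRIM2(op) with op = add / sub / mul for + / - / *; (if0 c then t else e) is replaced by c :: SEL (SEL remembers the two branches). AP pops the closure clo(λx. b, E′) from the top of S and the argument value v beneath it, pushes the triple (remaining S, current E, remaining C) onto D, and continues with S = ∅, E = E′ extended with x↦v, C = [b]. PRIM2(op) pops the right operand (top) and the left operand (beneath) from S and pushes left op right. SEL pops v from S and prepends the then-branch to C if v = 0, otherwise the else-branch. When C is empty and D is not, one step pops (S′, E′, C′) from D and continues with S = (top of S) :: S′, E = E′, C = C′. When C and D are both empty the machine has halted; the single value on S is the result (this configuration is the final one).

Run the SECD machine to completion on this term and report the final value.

t=0: [S=∅ | E=∅ | C=[(((λv. ((λu. -1) -1)) -1) + ((λu. u) ((λv. 1) (1 * 7))))] | D=∅]
t=1: [S=∅ | E=∅ | C=[((λv. ((λu. -1) -1)) -1) :: ((λu. u) ((λv. 1) (1 * 7))) :: PRIM2(add)] | D=∅]
t=2: [S=∅ | E=∅ | C=[-1 :: (λv. ((λu. -1) -1)) :: AP :: ((λu. u) ((λv. 1) (1 * 7))) :: PRIM2(add)] | D=∅]
t=3: [S=[-1] | E=∅ | C=[(λv. ((λu. -1) -1)) :: AP :: ((λu. u) ((λv. 1) (1 * 7))) :: PRIM2(add)] | D=∅]
t=4: [S=[clo(λv. ((λu. -1) -1), ∅) :: -1] | E=∅ | C=[AP :: ((λu. u) ((λv. 1) (1 * 7))) :: PRIM2(add)] | D=∅]
t=5: [S=∅ | E={v↦-1} | C=[((λu. -1) -1)] | D=[(∅, ∅, [((λu. u) ((λv. 1) (1 * 7))) :: PRIM2(add)])]]
t=6: [S=∅ | E={v↦-1} | C=[-1 :: (λu. -1) :: AP] | D=[(∅, ∅, [((λu. u) ((λv. 1) (1 * 7))) :: PRIM2(add)])]]
t=7: [S=[-1] | E={v↦-1} | C=[(λu. -1) :: AP] | D=[(∅, ∅, [((λu. u) ((λv. 1) (1 * 7))) :: PRIM2(add)])]]
t=8: [S=[clo(λu. -1, {v↦-1}) :: -1] | E={v↦-1} | C=[AP] | D=[(∅, ∅, [((λu. u) ((λv. 1) (1 * 7))) :: PRIM2(add)])]]
t=9: [S=∅ | E={u↦-1, v↦-1} | C=[-1] | D=[(∅, {v↦-1}, ∅) :: (∅, ∅, [((λu. u) ((λv. 1) (1 * 7))) :: PRIM2(add)])]]
t=10: [S=[-1] | E={u↦-1, v↦-1} | C=∅ | D=[(∅, {v↦-1}, ∅) :: (∅, ∅, [((λu. u) ((λv. 1) (1 * 7))) :: PRIM2(add)])]]
t=11: [S=[-1] | E={v↦-1} | C=∅ | D=[(∅, ∅, [((λu. u) ((λv. 1) (1 * 7))) :: PRIM2(add)])]]
t=12: [S=[-1] | E=∅ | C=[((λu. u) ((λv. 1) (1 * 7))) :: PRIM2(add)] | D=∅]
t=13: [S=[-1] | E=∅ | C=[((λv. 1) (1 * 7)) :: (λu. u) :: AP :: PRIM2(add)] | D=∅]
t=14: [S=[-1] | E=∅ | C=[(1 * 7) :: (λv. 1) :: AP :: (λu. u) :: AP :: PRIM2(add)] | D=∅]
t=15: [S=[-1] | E=∅ | C=[1 :: 7 :: PRIM2(mul) :: (λv. 1) :: AP :: (λu. u) :: AP :: PRIM2(add)] | D=∅]
t=16: [S=[1 :: -1] | E=∅ | C=[7 :: PRIM2(mul) :: (λv. 1) :: AP :: (λu. u) :: AP :: PRIM2(add)] | D=∅]
t=17: [S=[7 :: 1 :: -1] | E=∅ | C=[PRIM2(mul) :: (λv. 1) :: AP :: (λu. u) :: AP :: PRIM2(add)] | D=∅]
t=18: [S=[7 :: -1] | E=∅ | C=[(λv. 1) :: AP :: (λu. u) :: AP :: PRIM2(add)] | D=∅]
t=19: [S=[clo(λv. 1, ∅) :: 7 :: -1] | E=∅ | C=[AP :: (λu. u) :: AP :: PRIM2(add)] | D=∅]
t=20: [S=∅ | E={v↦7} | C=[1] | D=[([-1], ∅, [(λu. u) :: AP :: PRIM2(add)])]]
t=21: [S=[1] | E={v↦7} | C=∅ | D=[([-1], ∅, [(λu. u) :: AP :: PRIM2(add)])]]
t=22: [S=[1 :: -1] | E=∅ | C=[(λu. u) :: AP :: PRIM2(add)] | D=∅]
t=23: [S=[clo(λu. u, ∅) :: 1 :: -1] | E=∅ | C=[AP :: PRIM2(add)] | D=∅]
t=24: [S=∅ | E={u↦1} | C=[u] | D=[([-1], ∅, [PRIM2(add)])]]
t=25: [S=[1] | E={u↦1} | C=∅ | D=[([-1], ∅, [PRIM2(add)])]]
t=26: [S=[1 :: -1] | E=∅ | C=[PRIM2(add)] | D=∅]
t=27: [S=[0] | E=∅ | C=∅ | D=∅]
→ final value 0

Answer: 0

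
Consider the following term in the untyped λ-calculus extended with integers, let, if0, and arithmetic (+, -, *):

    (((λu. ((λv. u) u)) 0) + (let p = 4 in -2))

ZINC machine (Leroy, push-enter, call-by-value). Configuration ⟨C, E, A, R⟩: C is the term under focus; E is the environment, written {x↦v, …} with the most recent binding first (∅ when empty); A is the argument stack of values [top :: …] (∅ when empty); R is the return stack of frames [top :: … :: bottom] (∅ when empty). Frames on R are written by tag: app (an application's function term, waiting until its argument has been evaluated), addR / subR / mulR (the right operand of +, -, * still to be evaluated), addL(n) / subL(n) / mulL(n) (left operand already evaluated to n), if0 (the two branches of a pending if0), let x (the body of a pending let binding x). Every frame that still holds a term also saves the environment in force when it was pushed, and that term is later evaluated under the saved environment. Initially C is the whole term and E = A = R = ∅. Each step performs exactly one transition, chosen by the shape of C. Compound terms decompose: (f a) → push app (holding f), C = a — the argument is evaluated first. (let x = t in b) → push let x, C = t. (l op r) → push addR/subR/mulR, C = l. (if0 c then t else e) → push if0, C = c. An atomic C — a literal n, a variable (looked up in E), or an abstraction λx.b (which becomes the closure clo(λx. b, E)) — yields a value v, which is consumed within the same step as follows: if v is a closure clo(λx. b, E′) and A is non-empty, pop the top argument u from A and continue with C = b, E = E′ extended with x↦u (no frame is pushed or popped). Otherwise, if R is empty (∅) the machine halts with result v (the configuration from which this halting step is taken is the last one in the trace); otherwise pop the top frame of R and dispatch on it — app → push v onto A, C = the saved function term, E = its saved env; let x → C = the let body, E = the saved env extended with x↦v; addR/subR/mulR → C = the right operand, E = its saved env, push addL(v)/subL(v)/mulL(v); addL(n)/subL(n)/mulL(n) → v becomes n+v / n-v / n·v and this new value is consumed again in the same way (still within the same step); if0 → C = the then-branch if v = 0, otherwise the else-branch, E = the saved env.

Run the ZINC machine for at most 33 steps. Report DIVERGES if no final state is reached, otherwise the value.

t=0: ⟨C=(((λu. ((λv. u) u)) 0) + (let p = 4 in -2)); E=∅; A=∅; R=∅⟩
t=1: ⟨C=((λu. ((λv. u) u)) 0); E=∅; A=∅; R=[addR]⟩
t=2: ⟨C=0; E=∅; A=∅; R=[app :: addR]⟩
t=3: ⟨C=(λu. ((λv. u) u)); E=∅; A=[0]; R=[addR]⟩
t=4: ⟨C=((λv. u) u); E={u↦0}; A=∅; R=[addR]⟩
t=5: ⟨C=u; E={u↦0}; A=∅; R=[app :: addR]⟩
t=6: ⟨C=(λv. u); E={u↦0}; A=[0]; R=[addR]⟩
t=7: ⟨C=u; E={v↦0, u↦0}; A=∅; R=[addR]⟩
t=8: ⟨C=(let p = 4 in -2); E=∅; A=∅; R=[addL(0)]⟩
t=9: ⟨C=4; E=∅; A=∅; R=[let p :: addL(0)]⟩
t=10: ⟨C=-2; E={p↦4}; A=∅; R=[addL(0)]⟩
→ final value -2

Answer: -2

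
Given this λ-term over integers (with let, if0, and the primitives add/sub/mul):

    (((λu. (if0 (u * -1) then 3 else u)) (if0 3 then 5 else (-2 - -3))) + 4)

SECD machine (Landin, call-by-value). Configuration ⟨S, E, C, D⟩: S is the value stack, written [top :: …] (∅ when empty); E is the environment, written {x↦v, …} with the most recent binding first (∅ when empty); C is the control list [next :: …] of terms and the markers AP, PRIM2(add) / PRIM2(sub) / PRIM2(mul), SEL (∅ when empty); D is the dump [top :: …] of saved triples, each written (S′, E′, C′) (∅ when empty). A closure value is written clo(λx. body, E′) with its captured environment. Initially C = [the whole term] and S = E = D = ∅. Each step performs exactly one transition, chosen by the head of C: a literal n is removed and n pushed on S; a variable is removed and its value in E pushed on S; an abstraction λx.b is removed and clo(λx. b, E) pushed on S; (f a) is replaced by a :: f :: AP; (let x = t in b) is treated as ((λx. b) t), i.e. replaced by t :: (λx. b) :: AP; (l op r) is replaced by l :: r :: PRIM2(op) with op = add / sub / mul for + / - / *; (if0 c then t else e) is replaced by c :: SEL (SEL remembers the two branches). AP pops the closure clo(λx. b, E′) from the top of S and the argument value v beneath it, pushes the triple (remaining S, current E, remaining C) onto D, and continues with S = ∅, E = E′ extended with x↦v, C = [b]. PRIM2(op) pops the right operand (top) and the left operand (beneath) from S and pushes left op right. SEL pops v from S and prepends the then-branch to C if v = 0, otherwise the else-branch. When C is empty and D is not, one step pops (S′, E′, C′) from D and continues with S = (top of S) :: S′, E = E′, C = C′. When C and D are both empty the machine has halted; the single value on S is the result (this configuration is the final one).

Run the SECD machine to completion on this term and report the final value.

[0] <S=∅, E=∅, C=[(((λu. (if0 (u * -1) then 3 else u)) (if0 3 then 5 else (-2 - -3))) + 4)], D=∅>
[1] <S=∅, E=∅, C=[((λu. (if0 (u * -1) then 3 else u)) (if0 3 then 5 else (-2 - -3))) :: 4 :: PRIM2(add)], D=∅>
[2] <S=∅, E=∅, C=[(if0 3 then 5 else (-2 - -3)) :: (λu. (if0 (u * -1) then 3 else u)) :: AP :: 4 :: PRIM2(add)], D=∅>
[3] <S=∅, E=∅, C=[3 :: SEL :: (λu. (if0 (u * -1) then 3 else u)) :: AP :: 4 :: PRIM2(add)], D=∅>
[4] <S=[3], E=∅, C=[SEL :: (λu. (if0 (u * -1) then 3 else u)) :: AP :: 4 :: PRIM2(add)], D=∅>
[5] <S=∅, E=∅, C=[(-2 - -3) :: (λu. (if0 (u * -1) then 3 else u)) :: AP :: 4 :: PRIM2(add)], D=∅>
[6] <S=∅, E=∅, C=[-2 :: -3 :: PRIM2(sub) :: (λu. (if0 (u * -1) then 3 else u)) :: AP :: 4 :: PRIM2(add)], D=∅>
[7] <S=[-2], E=∅, C=[-3 :: PRIM2(sub) :: (λu. (if0 (u * -1) then 3 else u)) :: AP :: 4 :: PRIM2(add)], D=∅>
[8] <S=[-3 :: -2], E=∅, C=[PRIM2(sub) :: (λu. (if0 (u * -1) then 3 else u)) :: AP :: 4 :: PRIM2(add)], D=∅>
[9] <S=[1], E=∅, C=[(λu. (if0 (u * -1) then 3 else u)) :: AP :: 4 :: PRIM2(add)], D=∅>
[10] <S=[clo(λu. (if0 (u * -1) then 3 else u), ∅) :: 1], E=∅, C=[AP :: 4 :: PRIM2(add)], D=∅>
[11] <S=∅, E={u↦1}, C=[(if0 (u * -1) then 3 else u)], D=[(∅, ∅, [4 :: PRIM2(add)])]>
[12] <S=∅, E={u↦1}, C=[(u * -1) :: SEL], D=[(∅, ∅, [4 :: PRIM2(add)])]>
[13] <S=∅, E={u↦1}, C=[u :: -1 :: PRIM2(mul) :: SEL], D=[(∅, ∅, [4 :: PRIM2(add)])]>
[14] <S=[1], E={u↦1}, C=[-1 :: PRIM2(mul) :: SEL], D=[(∅, ∅, [4 :: PRIM2(add)])]>
[15] <S=[-1 :: 1], E={u↦1}, C=[PRIM2(mul) :: SEL], D=[(∅, ∅, [4 :: PRIM2(add)])]>
[16] <S=[-1], E={u↦1}, C=[SEL], D=[(∅, ∅, [4 :: PRIM2(add)])]>
[17] <S=∅, E={u↦1}, C=[u], D=[(∅, ∅, [4 :: PRIM2(add)])]>
[18] <S=[1], E={u↦1}, C=∅, D=[(∅, ∅, [4 :: PRIM2(add)])]>
[19] <S=[1], E=∅, C=[4 :: PRIM2(add)], D=∅>
[20] <S=[4 :: 1], E=∅, C=[PRIM2(add)], D=∅>
[21] <S=[5], E=∅, C=∅, D=∅>
→ final value 5

Answer: 5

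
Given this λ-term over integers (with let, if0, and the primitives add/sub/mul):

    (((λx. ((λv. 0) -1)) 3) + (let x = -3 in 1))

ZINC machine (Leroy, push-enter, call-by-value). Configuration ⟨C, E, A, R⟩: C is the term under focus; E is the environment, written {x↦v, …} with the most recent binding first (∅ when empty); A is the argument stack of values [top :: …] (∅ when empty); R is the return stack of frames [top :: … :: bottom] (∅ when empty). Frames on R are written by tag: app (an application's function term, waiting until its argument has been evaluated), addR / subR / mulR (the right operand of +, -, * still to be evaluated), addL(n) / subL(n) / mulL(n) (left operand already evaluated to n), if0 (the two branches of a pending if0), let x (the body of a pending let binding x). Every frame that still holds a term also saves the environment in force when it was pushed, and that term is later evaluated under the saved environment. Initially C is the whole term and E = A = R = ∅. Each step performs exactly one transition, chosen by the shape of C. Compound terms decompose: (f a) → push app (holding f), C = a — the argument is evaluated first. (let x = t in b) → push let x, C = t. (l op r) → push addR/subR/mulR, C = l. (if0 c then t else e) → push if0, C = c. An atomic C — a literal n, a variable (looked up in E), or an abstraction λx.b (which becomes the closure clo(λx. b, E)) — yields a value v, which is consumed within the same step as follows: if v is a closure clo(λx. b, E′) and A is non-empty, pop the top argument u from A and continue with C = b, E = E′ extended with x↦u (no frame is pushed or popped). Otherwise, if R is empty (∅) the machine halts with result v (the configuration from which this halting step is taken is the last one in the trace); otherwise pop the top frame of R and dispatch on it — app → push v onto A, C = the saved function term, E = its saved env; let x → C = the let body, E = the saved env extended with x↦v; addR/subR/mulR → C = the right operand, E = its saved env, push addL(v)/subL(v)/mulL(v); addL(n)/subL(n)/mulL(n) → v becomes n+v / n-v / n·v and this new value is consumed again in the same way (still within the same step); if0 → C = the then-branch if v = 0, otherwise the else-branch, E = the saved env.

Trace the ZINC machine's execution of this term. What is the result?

Answer: 1

Machine steps:
0. <C=(((λx. ((λv. 0) -1)) 3) + (let x = -3 in 1)), E=∅, A=∅, R=∅>
1. <C=((λx. ((λv. 0) -1)) 3), E=∅, A=∅, R=[addR]>
2. <C=3, E=∅, A=∅, R=[app :: addR]>
3. <C=(λx. ((λv. 0) -1)), E=∅, A=[3], R=[addR]>
4. <C=((λv. 0) -1), E={x↦3}, A=∅, R=[addR]>
5. <C=-1, E={x↦3}, A=∅, R=[app :: addR]>
6. <C=(λv. 0), E={x↦3}, A=[-1], R=[addR]>
7. <C=0, E={v↦-1, x↦3}, A=∅, R=[addR]>
8. <C=(let x = -3 in 1), E=∅, A=∅, R=[addL(0)]>
9. <C=-3, E=∅, A=∅, R=[let x :: addL(0)]>
10. <C=1, E={x↦-3}, A=∅, R=[addL(0)]>
→ final value 1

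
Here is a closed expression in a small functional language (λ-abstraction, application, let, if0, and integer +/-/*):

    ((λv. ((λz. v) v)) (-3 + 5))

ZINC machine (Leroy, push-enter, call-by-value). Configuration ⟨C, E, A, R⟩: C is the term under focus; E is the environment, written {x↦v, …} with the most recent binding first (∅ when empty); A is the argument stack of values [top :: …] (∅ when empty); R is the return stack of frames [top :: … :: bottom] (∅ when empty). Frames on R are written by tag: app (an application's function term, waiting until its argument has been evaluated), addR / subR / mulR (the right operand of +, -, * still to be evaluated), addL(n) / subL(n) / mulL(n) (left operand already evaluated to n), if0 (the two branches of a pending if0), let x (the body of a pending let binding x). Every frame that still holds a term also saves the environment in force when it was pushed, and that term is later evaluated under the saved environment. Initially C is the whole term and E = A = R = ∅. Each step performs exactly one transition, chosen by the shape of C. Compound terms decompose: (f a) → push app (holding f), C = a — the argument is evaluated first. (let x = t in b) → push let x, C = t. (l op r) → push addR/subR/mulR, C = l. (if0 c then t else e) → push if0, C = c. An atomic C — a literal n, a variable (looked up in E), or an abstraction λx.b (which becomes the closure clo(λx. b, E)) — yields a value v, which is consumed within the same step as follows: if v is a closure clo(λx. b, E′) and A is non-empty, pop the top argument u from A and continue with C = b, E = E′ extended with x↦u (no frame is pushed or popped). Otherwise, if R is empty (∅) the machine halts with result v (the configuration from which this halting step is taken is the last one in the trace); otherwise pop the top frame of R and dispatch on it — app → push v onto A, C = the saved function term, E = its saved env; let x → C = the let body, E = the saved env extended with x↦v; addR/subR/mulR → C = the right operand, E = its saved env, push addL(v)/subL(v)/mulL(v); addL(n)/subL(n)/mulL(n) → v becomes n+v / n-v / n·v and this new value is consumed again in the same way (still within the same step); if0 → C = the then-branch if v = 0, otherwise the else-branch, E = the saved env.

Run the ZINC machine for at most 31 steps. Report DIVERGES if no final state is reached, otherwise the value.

t=0: [C=((λv. ((λz. v) v)) (-3 + 5)) | E=∅ | A=∅ | R=∅]
t=1: [C=(-3 + 5) | E=∅ | A=∅ | R=[app]]
t=2: [C=-3 | E=∅ | A=∅ | R=[addR :: app]]
t=3: [C=5 | E=∅ | A=∅ | R=[addL(-3) :: app]]
t=4: [C=(λv. ((λz. v) v)) | E=∅ | A=[2] | R=∅]
t=5: [C=((λz. v) v) | E={v↦2} | A=∅ | R=∅]
t=6: [C=v | E={v↦2} | A=∅ | R=[app]]
t=7: [C=(λz. v) | E={v↦2} | A=[2] | R=∅]
t=8: [C=v | E={z↦2, v↦2} | A=∅ | R=∅]
→ final value 2

Answer: 2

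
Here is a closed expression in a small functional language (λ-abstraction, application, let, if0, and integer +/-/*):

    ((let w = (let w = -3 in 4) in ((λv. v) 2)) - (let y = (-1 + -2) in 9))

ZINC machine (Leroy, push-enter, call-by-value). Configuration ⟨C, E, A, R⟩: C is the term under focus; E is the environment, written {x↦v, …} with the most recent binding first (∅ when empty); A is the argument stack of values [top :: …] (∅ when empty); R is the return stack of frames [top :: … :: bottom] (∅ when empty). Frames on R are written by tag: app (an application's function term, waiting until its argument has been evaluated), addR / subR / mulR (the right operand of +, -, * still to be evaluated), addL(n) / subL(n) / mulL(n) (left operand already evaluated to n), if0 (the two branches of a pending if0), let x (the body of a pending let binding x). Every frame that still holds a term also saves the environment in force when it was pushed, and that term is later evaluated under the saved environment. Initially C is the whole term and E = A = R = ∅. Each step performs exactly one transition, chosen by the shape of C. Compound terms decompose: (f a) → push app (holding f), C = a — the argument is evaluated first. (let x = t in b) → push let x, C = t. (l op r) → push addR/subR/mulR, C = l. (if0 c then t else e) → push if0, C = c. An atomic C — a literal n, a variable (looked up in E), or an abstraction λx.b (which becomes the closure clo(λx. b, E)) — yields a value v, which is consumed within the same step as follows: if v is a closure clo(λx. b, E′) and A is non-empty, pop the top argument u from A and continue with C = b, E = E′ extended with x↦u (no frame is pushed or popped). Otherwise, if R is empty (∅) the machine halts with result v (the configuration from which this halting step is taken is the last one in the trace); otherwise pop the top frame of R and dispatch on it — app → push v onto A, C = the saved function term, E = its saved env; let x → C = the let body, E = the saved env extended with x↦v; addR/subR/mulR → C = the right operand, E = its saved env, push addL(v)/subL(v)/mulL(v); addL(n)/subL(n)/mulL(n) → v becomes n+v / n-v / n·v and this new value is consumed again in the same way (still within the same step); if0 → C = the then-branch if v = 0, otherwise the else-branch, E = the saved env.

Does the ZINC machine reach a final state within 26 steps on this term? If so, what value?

Answer: -7

Execution trace:
0. <C=((let w = (let w = -3 in 4) in ((λv. v) 2)) - (let y = (-1 + -2) in 9)), E=∅, A=∅, R=∅>
1. <C=(let w = (let w = -3 in 4) in ((λv. v) 2)), E=∅, A=∅, R=[subR]>
2. <C=(let w = -3 in 4), E=∅, A=∅, R=[let w :: subR]>
3. <C=-3, E=∅, A=∅, R=[let w :: let w :: subR]>
4. <C=4, E={w↦-3}, A=∅, R=[let w :: subR]>
5. <C=((λv. v) 2), E={w↦4}, A=∅, R=[subR]>
6. <C=2, E={w↦4}, A=∅, R=[app :: subR]>
7. <C=(λv. v), E={w↦4}, A=[2], R=[subR]>
8. <C=v, E={v↦2, w↦4}, A=∅, R=[subR]>
9. <C=(let y = (-1 + -2) in 9), E=∅, A=∅, R=[subL(2)]>
10. <C=(-1 + -2), E=∅, A=∅, R=[let y :: subL(2)]>
11. <C=-1, E=∅, A=∅, R=[addR :: let y :: subL(2)]>
12. <C=-2, E=∅, A=∅, R=[addL(-1) :: let y :: subL(2)]>
13. <C=9, E={y↦-3}, A=∅, R=[subL(2)]>
→ final value -7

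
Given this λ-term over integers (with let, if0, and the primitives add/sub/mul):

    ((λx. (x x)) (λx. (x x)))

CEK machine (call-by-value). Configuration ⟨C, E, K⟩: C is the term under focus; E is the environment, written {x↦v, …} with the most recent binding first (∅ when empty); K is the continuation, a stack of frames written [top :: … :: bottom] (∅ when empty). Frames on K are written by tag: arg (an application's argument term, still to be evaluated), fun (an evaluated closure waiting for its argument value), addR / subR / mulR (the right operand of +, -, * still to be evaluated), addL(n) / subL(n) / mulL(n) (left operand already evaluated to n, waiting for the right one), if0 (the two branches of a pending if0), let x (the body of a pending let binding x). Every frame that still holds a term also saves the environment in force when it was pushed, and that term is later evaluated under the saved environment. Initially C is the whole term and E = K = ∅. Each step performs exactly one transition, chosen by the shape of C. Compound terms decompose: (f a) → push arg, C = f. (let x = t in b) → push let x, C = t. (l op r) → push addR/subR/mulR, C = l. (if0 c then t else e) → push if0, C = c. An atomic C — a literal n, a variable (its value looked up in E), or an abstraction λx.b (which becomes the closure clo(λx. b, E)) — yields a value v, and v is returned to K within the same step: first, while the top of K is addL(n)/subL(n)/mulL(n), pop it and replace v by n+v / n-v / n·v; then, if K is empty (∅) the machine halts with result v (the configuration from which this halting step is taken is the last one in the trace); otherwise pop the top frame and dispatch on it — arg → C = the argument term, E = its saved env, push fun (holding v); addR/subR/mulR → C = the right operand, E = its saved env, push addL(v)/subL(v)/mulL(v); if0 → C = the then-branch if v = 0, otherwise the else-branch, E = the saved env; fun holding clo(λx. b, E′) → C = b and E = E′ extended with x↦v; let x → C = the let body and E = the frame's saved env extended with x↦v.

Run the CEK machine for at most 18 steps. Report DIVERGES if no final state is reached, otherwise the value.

Answer: DIVERGES (no final state within 18 steps)

Execution trace:
0. ⟨C=((λx. (x x)) (λx. (x x))); E=∅; K=∅⟩
1. ⟨C=(λx. (x x)); E=∅; K=[arg]⟩
2. ⟨C=(λx. (x x)); E=∅; K=[fun]⟩
3. ⟨C=(x x); E={x↦clo(λx. (x x), ∅)}; K=∅⟩
4. ⟨C=x; E={x↦clo(λx. (x x), ∅)}; K=[arg]⟩
5. ⟨C=x; E={x↦clo(λx. (x x), ∅)}; K=[fun]⟩
… configuration repeats with period 3 (steps 3–5 recur indefinitely) …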